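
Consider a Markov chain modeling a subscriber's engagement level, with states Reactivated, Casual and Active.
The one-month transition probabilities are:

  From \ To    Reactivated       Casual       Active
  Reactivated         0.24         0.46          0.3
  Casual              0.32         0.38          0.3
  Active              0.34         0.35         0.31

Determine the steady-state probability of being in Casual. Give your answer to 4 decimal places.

Let the stationary distribution be π with π = πP and π_1 + π_2 + π_3 = 1.
π_1 = 0.24·π_1 + 0.32·π_2 + 0.34·π_3
π_2 = 0.46·π_1 + 0.38·π_2 + 0.35·π_3
Solving with the normalization constraint gives π = (0.3019, 0.3951, 0.3030).
So the stationary probability of Casual is 0.3951.

0.3951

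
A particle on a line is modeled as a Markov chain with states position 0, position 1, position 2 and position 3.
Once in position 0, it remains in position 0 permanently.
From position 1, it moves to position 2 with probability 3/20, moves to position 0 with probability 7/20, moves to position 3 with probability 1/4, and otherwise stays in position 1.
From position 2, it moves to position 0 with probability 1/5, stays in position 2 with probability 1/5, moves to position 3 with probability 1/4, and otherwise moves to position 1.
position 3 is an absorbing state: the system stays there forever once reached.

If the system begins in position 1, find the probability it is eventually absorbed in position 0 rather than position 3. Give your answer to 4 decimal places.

Let h(s) be the probability of absorption at position 0 starting from transient state s. Then h(position 0) = 1 and h(position 3) = 0. By first-step analysis:
h(position 1) = 0.35·1 + 0.25·h(position 1) + 0.15·h(position 2) + 0.25·0
h(position 2) = 0.2·1 + 0.35·h(position 1) + 0.2·h(position 2) + 0.25·0
Solving: h(position 1) = 0.5662, h(position 2) = 0.4977.
Starting from position 1, the probability is 0.5662.

0.5662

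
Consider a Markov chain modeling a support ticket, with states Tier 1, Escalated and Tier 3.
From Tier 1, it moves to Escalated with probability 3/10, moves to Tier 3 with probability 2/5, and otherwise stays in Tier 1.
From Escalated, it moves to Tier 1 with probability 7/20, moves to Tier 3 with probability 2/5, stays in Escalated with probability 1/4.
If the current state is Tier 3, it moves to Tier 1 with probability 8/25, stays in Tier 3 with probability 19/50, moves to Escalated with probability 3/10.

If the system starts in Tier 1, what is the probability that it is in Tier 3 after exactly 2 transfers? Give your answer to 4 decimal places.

0.3920

Sum over the intermediate state after 1 transfer:
P = P(Tier 1→Tier 1)·P(Tier 1→Tier 3) + P(Tier 1→Escalated)·P(Escalated→Tier 3) + P(Tier 1→Tier 3)·P(Tier 3→Tier 3)
  = 0.3×0.4 + 0.3×0.4 + 0.4×0.38
  = 0.1200 + 0.1200 + 0.1520 = 0.3920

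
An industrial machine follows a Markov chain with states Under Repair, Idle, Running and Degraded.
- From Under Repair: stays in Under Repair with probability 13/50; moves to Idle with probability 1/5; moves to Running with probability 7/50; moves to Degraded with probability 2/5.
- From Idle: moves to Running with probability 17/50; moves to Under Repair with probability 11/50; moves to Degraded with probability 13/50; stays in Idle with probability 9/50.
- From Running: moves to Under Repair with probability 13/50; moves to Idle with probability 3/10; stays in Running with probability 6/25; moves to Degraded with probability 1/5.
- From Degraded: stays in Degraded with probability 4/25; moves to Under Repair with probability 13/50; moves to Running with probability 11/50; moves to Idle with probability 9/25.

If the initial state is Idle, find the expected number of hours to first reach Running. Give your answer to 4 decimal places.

Let t(s) be the expected number of hours to first reach Running from state s, with t(Running) = 0. Conditioning on the first hour:
t(Under Repair) = 1 + 0.26·t(Under Repair) + 0.2·t(Idle) + 0.4·t(Degraded)
t(Idle) = 1 + 0.22·t(Under Repair) + 0.18·t(Idle) + 0.26·t(Degraded)
t(Degraded) = 1 + 0.26·t(Under Repair) + 0.36·t(Idle) + 0.16·t(Degraded)
Solving: t(Under Repair) = 4.7149, t(Idle) = 3.8475, t(Degraded) = 4.2988.
Expected hours from Idle to Running: 3.8475.

3.8475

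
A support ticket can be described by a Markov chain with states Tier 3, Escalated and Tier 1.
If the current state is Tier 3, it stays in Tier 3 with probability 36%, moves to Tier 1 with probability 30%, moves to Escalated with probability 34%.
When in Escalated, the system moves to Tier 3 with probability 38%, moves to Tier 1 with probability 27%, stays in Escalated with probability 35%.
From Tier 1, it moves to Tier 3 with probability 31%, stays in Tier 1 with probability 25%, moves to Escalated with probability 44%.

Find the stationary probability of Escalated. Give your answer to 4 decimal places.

Let the stationary distribution be π with π = πP and π_1 + π_2 + π_3 = 1.
π_1 = 0.36·π_1 + 0.38·π_2 + 0.31·π_3
π_2 = 0.34·π_1 + 0.35·π_2 + 0.44·π_3
Solving with the normalization constraint gives π = (0.3537, 0.3712, 0.2751).
So the stationary probability of Escalated is 0.3712.

0.3712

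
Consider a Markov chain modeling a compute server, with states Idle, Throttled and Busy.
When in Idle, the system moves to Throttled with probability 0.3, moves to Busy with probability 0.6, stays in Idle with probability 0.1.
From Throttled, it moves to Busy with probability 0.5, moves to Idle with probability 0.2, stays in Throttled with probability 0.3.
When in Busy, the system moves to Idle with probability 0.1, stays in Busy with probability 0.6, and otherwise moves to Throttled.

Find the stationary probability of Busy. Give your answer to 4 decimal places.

0.5700

Let the stationary distribution be π with π = πP and π_1 + π_2 + π_3 = 1.
π_1 = 0.1·π_1 + 0.2·π_2 + 0.1·π_3
π_2 = 0.3·π_1 + 0.3·π_2 + 0.3·π_3
Solving with the normalization constraint gives π = (0.1300, 0.3000, 0.5700).
So the stationary probability of Busy is 0.5700.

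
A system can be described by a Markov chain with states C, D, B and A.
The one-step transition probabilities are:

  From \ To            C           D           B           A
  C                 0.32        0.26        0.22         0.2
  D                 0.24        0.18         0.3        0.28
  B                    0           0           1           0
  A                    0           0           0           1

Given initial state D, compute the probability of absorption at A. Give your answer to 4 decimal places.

0.4814

Let h(s) be the probability of absorption at A starting from transient state s. Then h(A) = 1 and h(B) = 0. By first-step analysis:
h(C) = 0.32·h(C) + 0.26·h(D) + 0.22·0 + 0.2·1
h(D) = 0.24·h(C) + 0.18·h(D) + 0.3·0 + 0.28·1
Solving: h(C) = 0.4782, h(D) = 0.4814.
Starting from D, the probability is 0.4814.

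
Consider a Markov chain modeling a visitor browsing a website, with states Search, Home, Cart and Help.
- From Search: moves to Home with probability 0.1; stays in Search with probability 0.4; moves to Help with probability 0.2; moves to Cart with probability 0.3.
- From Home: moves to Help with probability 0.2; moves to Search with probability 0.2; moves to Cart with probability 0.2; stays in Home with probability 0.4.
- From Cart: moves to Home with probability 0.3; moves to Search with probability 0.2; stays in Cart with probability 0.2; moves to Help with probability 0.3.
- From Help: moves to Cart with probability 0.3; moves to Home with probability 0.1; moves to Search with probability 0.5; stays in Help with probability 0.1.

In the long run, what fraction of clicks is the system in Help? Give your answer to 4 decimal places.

0.2048

Let the stationary distribution be π with π = πP and π_1 + π_2 + π_3 + π_4 = 1.
π_1 = 0.4·π_1 + 0.2·π_2 + 0.2·π_3 + 0.5·π_4
π_2 = 0.1·π_1 + 0.4·π_2 + 0.3·π_3 + 0.1·π_4
π_3 = 0.3·π_1 + 0.2·π_2 + 0.2·π_3 + 0.3·π_4
Solving with the normalization constraint gives π = (0.3268, 0.2152, 0.2532, 0.2048).
So the stationary probability of Help is 0.2048.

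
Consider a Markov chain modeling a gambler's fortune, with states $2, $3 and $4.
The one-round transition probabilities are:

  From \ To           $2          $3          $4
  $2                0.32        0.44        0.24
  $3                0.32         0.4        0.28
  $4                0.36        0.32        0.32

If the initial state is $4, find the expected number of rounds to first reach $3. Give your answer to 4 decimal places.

2.7660

Let t(s) be the expected number of rounds to first reach $3 from state s, with t($3) = 0. Conditioning on the first round:
t($2) = 1 + 0.32·t($2) + 0.24·t($4)
t($4) = 1 + 0.36·t($2) + 0.32·t($4)
Solving: t($2) = 2.4468, t($4) = 2.7660.
Expected rounds from $4 to $3: 2.7660.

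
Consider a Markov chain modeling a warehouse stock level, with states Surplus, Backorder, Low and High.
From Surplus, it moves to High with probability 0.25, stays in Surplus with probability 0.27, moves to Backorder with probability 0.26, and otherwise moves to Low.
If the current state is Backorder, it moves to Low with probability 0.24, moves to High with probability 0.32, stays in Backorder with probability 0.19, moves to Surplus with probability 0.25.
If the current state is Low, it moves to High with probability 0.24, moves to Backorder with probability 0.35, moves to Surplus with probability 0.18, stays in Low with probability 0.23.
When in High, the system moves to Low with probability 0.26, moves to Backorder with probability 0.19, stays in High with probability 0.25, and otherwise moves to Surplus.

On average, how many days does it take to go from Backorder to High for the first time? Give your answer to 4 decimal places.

3.5128

Let t(s) be the expected number of days to first reach High from state s, with t(High) = 0. Conditioning on the first day:
t(Surplus) = 1 + 0.27·t(Surplus) + 0.26·t(Backorder) + 0.22·t(Low)
t(Backorder) = 1 + 0.25·t(Surplus) + 0.19·t(Backorder) + 0.24·t(Low)
t(Low) = 1 + 0.18·t(Surplus) + 0.35·t(Backorder) + 0.23·t(Low)
Solving: t(Surplus) = 3.7584, t(Backorder) = 3.5128, t(Low) = 3.7740.
Expected days from Backorder to High: 3.5128.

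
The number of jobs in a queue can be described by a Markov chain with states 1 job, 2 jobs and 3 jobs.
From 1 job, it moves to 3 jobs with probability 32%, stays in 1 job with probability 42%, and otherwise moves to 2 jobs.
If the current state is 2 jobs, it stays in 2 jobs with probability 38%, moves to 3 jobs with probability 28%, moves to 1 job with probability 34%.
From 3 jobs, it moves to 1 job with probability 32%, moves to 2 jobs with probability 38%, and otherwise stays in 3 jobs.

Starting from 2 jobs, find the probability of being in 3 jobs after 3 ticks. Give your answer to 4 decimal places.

0.3004

Propagate the distribution vector 3 ticks from 2 jobs.
After 0 ticks: (0.0000, 1.0000, 0.0000)
After 1 tick: (0.3400, 0.3800, 0.2800)
After 2 ticks: (0.3616, 0.3392, 0.2992)
After 3 ticks: (0.3629, 0.3366, 0.3004)
P(in 3 jobs after 3 ticks) = 0.3004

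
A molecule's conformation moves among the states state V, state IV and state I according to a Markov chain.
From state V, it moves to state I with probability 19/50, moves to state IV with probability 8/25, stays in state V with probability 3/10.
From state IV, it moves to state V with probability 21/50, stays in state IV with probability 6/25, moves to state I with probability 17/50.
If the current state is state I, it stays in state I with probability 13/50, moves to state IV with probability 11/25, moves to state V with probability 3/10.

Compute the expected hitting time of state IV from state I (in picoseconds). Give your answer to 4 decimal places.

2.4752

Let t(s) be the expected number of picoseconds to first reach state IV from state s, with t(state IV) = 0. Conditioning on the first picosecond:
t(state V) = 1 + 0.3·t(state V) + 0.38·t(state I)
t(state I) = 1 + 0.3·t(state V) + 0.26·t(state I)
Solving: t(state V) = 2.7723, t(state I) = 2.4752.
Expected picoseconds from state I to state IV: 2.4752.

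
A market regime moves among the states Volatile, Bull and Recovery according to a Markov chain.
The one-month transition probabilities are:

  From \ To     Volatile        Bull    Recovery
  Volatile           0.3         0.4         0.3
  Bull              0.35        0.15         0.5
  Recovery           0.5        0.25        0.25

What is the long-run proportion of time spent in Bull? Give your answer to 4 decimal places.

0.2793

Let the stationary distribution be π with π = πP and π_1 + π_2 + π_3 = 1.
π_1 = 0.3·π_1 + 0.35·π_2 + 0.5·π_3
π_2 = 0.4·π_1 + 0.15·π_2 + 0.25·π_3
Solving with the normalization constraint gives π = (0.3818, 0.2793, 0.3389).
So the stationary probability of Bull is 0.2793.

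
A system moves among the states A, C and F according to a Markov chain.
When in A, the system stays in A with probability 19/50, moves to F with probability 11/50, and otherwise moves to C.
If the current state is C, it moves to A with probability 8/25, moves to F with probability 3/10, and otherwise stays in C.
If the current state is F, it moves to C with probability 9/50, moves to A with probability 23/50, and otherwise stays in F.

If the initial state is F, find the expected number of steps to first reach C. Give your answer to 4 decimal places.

Let t(s) be the expected number of steps to first reach C from state s, with t(C) = 0. Conditioning on the first step:
t(A) = 1 + 0.38·t(A) + 0.22·t(F)
t(F) = 1 + 0.46·t(A) + 0.36·t(F)
Solving: t(A) = 2.9093, t(F) = 3.6536.
Expected steps from F to C: 3.6536.

3.6536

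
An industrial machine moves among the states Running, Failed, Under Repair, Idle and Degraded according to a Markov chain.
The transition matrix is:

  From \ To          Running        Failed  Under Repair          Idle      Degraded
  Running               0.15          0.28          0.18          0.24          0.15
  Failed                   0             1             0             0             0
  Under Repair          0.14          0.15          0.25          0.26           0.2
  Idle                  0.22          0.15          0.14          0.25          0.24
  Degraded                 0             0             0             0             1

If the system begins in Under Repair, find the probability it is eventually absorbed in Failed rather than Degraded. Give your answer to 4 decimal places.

0.4584

Let h(s) be the probability of absorption at Failed starting from transient state s. Then h(Failed) = 1 and h(Degraded) = 0. By first-step analysis:
h(Running) = 0.15·h(Running) + 0.28·1 + 0.18·h(Under Repair) + 0.24·h(Idle) + 0.15·0
h(Under Repair) = 0.14·h(Running) + 0.15·1 + 0.25·h(Under Repair) + 0.26·h(Idle) + 0.2·0
h(Idle) = 0.22·h(Running) + 0.15·1 + 0.14·h(Under Repair) + 0.25·h(Idle) + 0.24·0
Solving: h(Running) = 0.5529, h(Under Repair) = 0.4584, h(Idle) = 0.4478.
Starting from Under Repair, the probability is 0.4584.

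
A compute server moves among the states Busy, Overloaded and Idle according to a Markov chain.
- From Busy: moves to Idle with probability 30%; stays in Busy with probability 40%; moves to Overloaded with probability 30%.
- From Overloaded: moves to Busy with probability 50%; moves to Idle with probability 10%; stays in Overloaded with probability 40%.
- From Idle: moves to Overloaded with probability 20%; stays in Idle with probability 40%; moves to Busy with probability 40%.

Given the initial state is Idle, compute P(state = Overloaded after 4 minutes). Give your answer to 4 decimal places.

Propagate the distribution vector 4 minutes from Idle.
After 0 minutes: (0.0000, 0.0000, 1.0000)
After 1 minute: (0.4000, 0.2000, 0.4000)
After 2 minutes: (0.4200, 0.2800, 0.3000)
After 3 minutes: (0.4280, 0.2980, 0.2740)
After 4 minutes: (0.4298, 0.3024, 0.2678)
P(in Overloaded after 4 minutes) = 0.3024

0.3024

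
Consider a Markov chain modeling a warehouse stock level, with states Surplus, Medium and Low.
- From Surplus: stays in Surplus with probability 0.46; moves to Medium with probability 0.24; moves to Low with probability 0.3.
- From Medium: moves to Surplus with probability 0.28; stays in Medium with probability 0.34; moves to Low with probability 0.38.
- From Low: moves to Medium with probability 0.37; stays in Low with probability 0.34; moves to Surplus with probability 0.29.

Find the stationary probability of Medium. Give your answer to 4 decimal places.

Let the stationary distribution be π with π = πP and π_1 + π_2 + π_3 = 1.
π_1 = 0.46·π_1 + 0.28·π_2 + 0.29·π_3
π_2 = 0.24·π_1 + 0.34·π_2 + 0.37·π_3
Solving with the normalization constraint gives π = (0.3456, 0.3156, 0.3388).
So the stationary probability of Medium is 0.3156.

0.3156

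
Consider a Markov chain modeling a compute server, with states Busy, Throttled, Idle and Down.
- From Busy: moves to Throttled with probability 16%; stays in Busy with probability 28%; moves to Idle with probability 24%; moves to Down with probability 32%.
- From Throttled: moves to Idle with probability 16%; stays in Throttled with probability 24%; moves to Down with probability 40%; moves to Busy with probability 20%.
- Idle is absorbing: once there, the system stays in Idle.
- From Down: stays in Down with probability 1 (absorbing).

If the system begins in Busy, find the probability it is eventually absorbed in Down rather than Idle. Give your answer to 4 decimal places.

Let h(s) be the probability of absorption at Down starting from transient state s. Then h(Down) = 1 and h(Idle) = 0. By first-step analysis:
h(Busy) = 0.28·h(Busy) + 0.16·h(Throttled) + 0.24·0 + 0.32·1
h(Throttled) = 0.2·h(Busy) + 0.24·h(Throttled) + 0.16·0 + 0.4·1
Solving: h(Busy) = 0.5963, h(Throttled) = 0.6832.
Starting from Busy, the probability is 0.5963.

0.5963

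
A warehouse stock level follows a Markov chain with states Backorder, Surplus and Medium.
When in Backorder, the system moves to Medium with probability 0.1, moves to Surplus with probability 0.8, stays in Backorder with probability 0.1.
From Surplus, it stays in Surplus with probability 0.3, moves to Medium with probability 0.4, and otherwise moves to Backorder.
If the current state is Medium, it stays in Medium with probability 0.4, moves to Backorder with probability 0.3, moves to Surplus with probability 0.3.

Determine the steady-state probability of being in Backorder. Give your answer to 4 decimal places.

0.2500

Let the stationary distribution be π with π = πP and π_1 + π_2 + π_3 = 1.
π_1 = 0.1·π_1 + 0.3·π_2 + 0.3·π_3
π_2 = 0.8·π_1 + 0.3·π_2 + 0.3·π_3
Solving with the normalization constraint gives π = (0.2500, 0.4250, 0.3250).
So the stationary probability of Backorder is 0.2500.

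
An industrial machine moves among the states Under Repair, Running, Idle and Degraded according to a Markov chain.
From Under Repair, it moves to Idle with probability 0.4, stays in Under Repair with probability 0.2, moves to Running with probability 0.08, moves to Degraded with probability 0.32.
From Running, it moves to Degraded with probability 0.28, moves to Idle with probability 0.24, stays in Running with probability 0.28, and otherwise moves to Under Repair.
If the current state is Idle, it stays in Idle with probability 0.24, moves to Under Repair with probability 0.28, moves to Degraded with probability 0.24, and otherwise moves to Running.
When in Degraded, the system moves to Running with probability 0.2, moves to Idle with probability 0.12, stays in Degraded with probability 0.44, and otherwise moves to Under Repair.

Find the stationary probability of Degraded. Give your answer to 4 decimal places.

Let the stationary distribution be π with π = πP and π_1 + π_2 + π_3 + π_4 = 1.
π_1 = 0.2·π_1 + 0.2·π_2 + 0.28·π_3 + 0.24·π_4
π_2 = 0.08·π_1 + 0.28·π_2 + 0.24·π_3 + 0.2·π_4
π_3 = 0.4·π_1 + 0.24·π_2 + 0.24·π_3 + 0.12·π_4
Solving with the normalization constraint gives π = (0.2323, 0.1974, 0.2372, 0.3331).
So the stationary probability of Degraded is 0.3331.

0.3331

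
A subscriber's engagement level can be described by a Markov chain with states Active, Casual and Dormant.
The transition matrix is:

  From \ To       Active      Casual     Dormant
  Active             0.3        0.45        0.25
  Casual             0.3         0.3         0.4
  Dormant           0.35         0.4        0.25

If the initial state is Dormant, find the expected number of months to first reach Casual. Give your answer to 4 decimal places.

Let t(s) be the expected number of months to first reach Casual from state s, with t(Casual) = 0. Conditioning on the first month:
t(Active) = 1 + 0.3·t(Active) + 0.25·t(Dormant)
t(Dormant) = 1 + 0.35·t(Active) + 0.25·t(Dormant)
Solving: t(Active) = 2.2857, t(Dormant) = 2.4000.
Expected months from Dormant to Casual: 2.4000.

2.4000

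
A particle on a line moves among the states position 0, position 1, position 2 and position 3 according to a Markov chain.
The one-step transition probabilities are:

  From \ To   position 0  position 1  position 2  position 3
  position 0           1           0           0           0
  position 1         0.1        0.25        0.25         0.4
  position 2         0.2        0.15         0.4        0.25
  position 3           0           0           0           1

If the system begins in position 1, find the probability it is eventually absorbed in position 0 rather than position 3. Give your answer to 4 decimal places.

Let h(s) be the probability of absorption at position 0 starting from transient state s. Then h(position 0) = 1 and h(position 3) = 0. By first-step analysis:
h(position 1) = 0.1·1 + 0.25·h(position 1) + 0.25·h(position 2) + 0.4·0
h(position 2) = 0.2·1 + 0.15·h(position 1) + 0.4·h(position 2) + 0.25·0
Solving: h(position 1) = 0.2667, h(position 2) = 0.4000.
Starting from position 1, the probability is 0.2667.

0.2667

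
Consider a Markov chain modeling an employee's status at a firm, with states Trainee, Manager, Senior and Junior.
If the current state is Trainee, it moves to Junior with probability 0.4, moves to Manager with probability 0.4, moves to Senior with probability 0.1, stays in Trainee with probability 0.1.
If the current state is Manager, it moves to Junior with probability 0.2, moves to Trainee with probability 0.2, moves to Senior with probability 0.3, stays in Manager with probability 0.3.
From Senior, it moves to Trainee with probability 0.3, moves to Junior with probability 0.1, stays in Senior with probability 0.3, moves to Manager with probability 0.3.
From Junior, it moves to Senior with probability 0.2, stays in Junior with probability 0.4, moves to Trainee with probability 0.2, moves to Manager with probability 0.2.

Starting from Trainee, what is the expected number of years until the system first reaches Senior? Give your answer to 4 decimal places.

Let t(s) be the expected number of years to first reach Senior from state s, with t(Senior) = 0. Conditioning on the first year:
t(Trainee) = 1 + 0.1·t(Trainee) + 0.4·t(Manager) + 0.4·t(Junior)
t(Manager) = 1 + 0.2·t(Trainee) + 0.3·t(Manager) + 0.2·t(Junior)
t(Junior) = 1 + 0.2·t(Trainee) + 0.2·t(Manager) + 0.4·t(Junior)
Solving: t(Trainee) = 5.1456, t(Manager) = 4.2718, t(Junior) = 4.8058.
Expected years from Trainee to Senior: 5.1456.

5.1456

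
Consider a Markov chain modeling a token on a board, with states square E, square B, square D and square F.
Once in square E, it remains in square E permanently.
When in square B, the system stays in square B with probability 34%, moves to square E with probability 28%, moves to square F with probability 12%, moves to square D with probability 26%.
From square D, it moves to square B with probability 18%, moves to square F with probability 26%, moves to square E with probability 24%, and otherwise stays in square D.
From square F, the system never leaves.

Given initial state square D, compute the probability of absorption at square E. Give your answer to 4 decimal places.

Let h(s) be the probability of absorption at square E starting from transient state s. Then h(square E) = 1 and h(square F) = 0. By first-step analysis:
h(square B) = 0.28·1 + 0.34·h(square B) + 0.26·h(square D) + 0.12·0
h(square D) = 0.24·1 + 0.18·h(square B) + 0.32·h(square D) + 0.26·0
Solving: h(square B) = 0.6289, h(square D) = 0.5194.
Starting from square D, the probability is 0.5194.

0.5194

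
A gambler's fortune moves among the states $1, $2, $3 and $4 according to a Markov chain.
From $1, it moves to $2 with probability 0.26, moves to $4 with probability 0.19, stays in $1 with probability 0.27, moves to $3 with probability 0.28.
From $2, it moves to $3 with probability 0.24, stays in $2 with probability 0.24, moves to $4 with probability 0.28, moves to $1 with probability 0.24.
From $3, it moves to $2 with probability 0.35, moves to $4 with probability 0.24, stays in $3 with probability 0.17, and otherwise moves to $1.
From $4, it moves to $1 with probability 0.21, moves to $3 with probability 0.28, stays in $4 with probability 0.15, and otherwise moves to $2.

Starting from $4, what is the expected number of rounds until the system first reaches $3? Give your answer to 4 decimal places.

Let t(s) be the expected number of rounds to first reach $3 from state s, with t($3) = 0. Conditioning on the first round:
t($1) = 1 + 0.27·t($1) + 0.26·t($2) + 0.19·t($4)
t($2) = 1 + 0.24·t($1) + 0.24·t($2) + 0.28·t($4)
t($4) = 1 + 0.21·t($1) + 0.36·t($2) + 0.15·t($4)
Solving: t($1) = 3.7176, t($2) = 3.8646, t($4) = 3.7317.
Expected rounds from $4 to $3: 3.7317.

3.7317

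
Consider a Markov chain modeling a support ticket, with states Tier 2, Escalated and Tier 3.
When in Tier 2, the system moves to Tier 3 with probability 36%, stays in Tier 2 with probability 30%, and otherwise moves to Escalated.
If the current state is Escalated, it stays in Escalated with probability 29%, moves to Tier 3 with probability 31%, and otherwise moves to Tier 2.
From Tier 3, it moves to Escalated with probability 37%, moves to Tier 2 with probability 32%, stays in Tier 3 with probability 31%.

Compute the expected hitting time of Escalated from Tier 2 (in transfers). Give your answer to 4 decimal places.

Let t(s) be the expected number of transfers to first reach Escalated from state s, with t(Escalated) = 0. Conditioning on the first transfer:
t(Tier 2) = 1 + 0.3·t(Tier 2) + 0.36·t(Tier 3)
t(Tier 3) = 1 + 0.32·t(Tier 2) + 0.31·t(Tier 3)
Solving: t(Tier 2) = 2.8548, t(Tier 3) = 2.7732.
Expected transfers from Tier 2 to Escalated: 2.8548.

2.8548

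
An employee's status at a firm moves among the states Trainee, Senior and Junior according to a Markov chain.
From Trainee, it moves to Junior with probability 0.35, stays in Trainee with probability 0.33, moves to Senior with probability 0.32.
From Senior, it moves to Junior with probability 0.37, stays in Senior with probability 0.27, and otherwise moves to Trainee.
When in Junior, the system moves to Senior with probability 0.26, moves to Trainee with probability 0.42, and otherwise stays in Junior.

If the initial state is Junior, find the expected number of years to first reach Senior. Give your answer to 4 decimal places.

3.5321

Let t(s) be the expected number of years to first reach Senior from state s, with t(Senior) = 0. Conditioning on the first year:
t(Trainee) = 1 + 0.33·t(Trainee) + 0.35·t(Junior)
t(Junior) = 1 + 0.42·t(Trainee) + 0.32·t(Junior)
Solving: t(Trainee) = 3.3377, t(Junior) = 3.5321.
Expected years from Junior to Senior: 3.5321.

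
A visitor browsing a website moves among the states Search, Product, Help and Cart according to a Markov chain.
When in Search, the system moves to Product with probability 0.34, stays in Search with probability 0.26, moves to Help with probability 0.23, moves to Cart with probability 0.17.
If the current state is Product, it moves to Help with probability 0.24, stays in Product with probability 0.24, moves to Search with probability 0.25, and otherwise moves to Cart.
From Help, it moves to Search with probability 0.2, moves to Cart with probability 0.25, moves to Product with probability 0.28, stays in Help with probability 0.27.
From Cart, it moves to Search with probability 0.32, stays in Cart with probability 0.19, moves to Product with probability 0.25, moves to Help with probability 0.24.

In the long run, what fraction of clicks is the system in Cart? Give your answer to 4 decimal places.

Let the stationary distribution be π with π = πP and π_1 + π_2 + π_3 + π_4 = 1.
π_1 = 0.26·π_1 + 0.25·π_2 + 0.2·π_3 + 0.32·π_4
π_2 = 0.34·π_1 + 0.24·π_2 + 0.28·π_3 + 0.25·π_4
π_3 = 0.23·π_1 + 0.24·π_2 + 0.27·π_3 + 0.24·π_4
Solving with the normalization constraint gives π = (0.2558, 0.2776, 0.2448, 0.2218).
So the stationary probability of Cart is 0.2218.

0.2218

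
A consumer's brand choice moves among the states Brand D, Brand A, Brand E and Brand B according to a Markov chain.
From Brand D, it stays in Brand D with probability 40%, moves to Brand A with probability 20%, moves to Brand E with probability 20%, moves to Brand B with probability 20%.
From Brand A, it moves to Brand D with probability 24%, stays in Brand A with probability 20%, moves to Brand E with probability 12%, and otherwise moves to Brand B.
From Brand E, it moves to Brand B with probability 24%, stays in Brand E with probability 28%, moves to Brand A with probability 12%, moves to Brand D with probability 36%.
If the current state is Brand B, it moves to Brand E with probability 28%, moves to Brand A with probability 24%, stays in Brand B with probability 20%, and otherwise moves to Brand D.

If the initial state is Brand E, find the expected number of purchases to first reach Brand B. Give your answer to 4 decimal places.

Let t(s) be the expected number of purchases to first reach Brand B from state s, with t(Brand B) = 0. Conditioning on the first purchase:
t(Brand D) = 1 + 0.4·t(Brand D) + 0.2·t(Brand A) + 0.2·t(Brand E)
t(Brand A) = 1 + 0.24·t(Brand D) + 0.2·t(Brand A) + 0.12·t(Brand E)
t(Brand E) = 1 + 0.36·t(Brand D) + 0.12·t(Brand A) + 0.28·t(Brand E)
Solving: t(Brand D) = 3.9653, t(Brand A) = 3.0208, t(Brand E) = 3.8750.
Expected purchases from Brand E to Brand B: 3.8750.

3.8750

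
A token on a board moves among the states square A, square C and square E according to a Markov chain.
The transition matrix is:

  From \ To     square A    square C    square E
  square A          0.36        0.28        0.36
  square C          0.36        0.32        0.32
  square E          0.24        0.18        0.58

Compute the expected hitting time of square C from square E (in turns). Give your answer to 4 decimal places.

4.8246

Let t(s) be the expected number of turns to first reach square C from state s, with t(square C) = 0. Conditioning on the first turn:
t(square A) = 1 + 0.36·t(square A) + 0.36·t(square E)
t(square E) = 1 + 0.24·t(square A) + 0.58·t(square E)
Solving: t(square A) = 4.2763, t(square E) = 4.8246.
Expected turns from square E to square C: 4.8246.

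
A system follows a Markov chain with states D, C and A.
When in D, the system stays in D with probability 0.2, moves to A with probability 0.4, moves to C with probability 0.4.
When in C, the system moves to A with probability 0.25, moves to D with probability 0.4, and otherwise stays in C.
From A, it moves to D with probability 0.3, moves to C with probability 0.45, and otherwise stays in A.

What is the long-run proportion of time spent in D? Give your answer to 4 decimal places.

0.3086

Let the stationary distribution be π with π = πP and π_1 + π_2 + π_3 = 1.
π_1 = 0.2·π_1 + 0.4·π_2 + 0.3·π_3
π_2 = 0.4·π_1 + 0.35·π_2 + 0.45·π_3
Solving with the normalization constraint gives π = (0.3086, 0.3951, 0.2963).
So the stationary probability of D is 0.3086.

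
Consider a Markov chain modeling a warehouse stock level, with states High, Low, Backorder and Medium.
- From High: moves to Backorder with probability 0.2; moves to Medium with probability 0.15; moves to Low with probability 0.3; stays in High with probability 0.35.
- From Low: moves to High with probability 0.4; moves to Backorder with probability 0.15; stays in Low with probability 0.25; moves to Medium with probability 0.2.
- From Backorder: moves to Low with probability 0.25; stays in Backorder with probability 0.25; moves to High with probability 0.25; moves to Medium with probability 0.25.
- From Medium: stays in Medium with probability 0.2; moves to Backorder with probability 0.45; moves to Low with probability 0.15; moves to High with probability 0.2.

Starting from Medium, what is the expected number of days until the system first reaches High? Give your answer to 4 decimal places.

Let t(s) be the expected number of days to first reach High from state s, with t(High) = 0. Conditioning on the first day:
t(Low) = 1 + 0.25·t(Low) + 0.15·t(Backorder) + 0.2·t(Medium)
t(Backorder) = 1 + 0.25·t(Low) + 0.25·t(Backorder) + 0.25·t(Medium)
t(Medium) = 1 + 0.15·t(Low) + 0.45·t(Backorder) + 0.2·t(Medium)
Solving: t(Low) = 3.1053, t(Backorder) = 3.6667, t(Medium) = 3.8947.
Expected days from Medium to High: 3.8947.

3.8947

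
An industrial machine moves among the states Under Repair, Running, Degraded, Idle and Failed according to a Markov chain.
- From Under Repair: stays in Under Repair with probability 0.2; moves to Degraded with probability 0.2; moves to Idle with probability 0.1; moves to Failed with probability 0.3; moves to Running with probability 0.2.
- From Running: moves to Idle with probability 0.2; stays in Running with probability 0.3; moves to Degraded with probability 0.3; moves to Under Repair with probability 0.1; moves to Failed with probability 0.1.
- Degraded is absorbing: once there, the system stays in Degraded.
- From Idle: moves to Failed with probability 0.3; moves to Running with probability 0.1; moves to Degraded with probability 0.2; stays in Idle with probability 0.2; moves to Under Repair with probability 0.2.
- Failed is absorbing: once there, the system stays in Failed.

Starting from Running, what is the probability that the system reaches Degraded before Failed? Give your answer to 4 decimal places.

0.6209

Let h(s) be the probability of absorption at Degraded starting from transient state s. Then h(Degraded) = 1 and h(Failed) = 0. By first-step analysis:
h(Under Repair) = 0.2·h(Under Repair) + 0.2·h(Running) + 0.2·1 + 0.1·h(Idle) + 0.3·0
h(Running) = 0.1·h(Under Repair) + 0.3·h(Running) + 0.3·1 + 0.2·h(Idle) + 0.1·0
h(Idle) = 0.2·h(Under Repair) + 0.1·h(Running) + 0.2·1 + 0.2·h(Idle) + 0.3·0
Solving: h(Under Repair) = 0.4606, h(Running) = 0.6209, h(Idle) = 0.4427.
Starting from Running, the probability is 0.6209.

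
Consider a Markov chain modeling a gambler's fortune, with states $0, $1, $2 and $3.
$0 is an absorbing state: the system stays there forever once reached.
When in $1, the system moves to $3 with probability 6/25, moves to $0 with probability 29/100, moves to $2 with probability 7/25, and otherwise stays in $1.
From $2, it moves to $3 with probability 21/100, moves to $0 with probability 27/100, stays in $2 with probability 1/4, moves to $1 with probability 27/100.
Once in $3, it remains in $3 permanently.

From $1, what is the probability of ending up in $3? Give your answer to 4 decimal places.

0.4490

Let h(s) be the probability of absorption at $3 starting from transient state s. Then h($3) = 1 and h($0) = 0. By first-step analysis:
h($1) = 0.29·0 + 0.19·h($1) + 0.28·h($2) + 0.24·1
h($2) = 0.27·0 + 0.27·h($1) + 0.25·h($2) + 0.21·1
Solving: h($1) = 0.4490, h($2) = 0.4416.
Starting from $1, the probability is 0.4490.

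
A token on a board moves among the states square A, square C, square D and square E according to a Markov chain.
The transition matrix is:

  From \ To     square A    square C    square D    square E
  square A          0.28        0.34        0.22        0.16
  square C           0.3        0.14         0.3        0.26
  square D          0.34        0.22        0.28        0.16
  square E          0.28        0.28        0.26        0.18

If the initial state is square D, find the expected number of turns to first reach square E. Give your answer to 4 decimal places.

5.4397

Let t(s) be the expected number of turns to first reach square E from state s, with t(square E) = 0. Conditioning on the first turn:
t(square A) = 1 + 0.28·t(square A) + 0.34·t(square C) + 0.22·t(square D)
t(square C) = 1 + 0.3·t(square A) + 0.14·t(square C) + 0.3·t(square D)
t(square D) = 1 + 0.34·t(square A) + 0.22·t(square C) + 0.28·t(square D)
Solving: t(square A) = 5.3829, t(square C) = 4.9381, t(square D) = 5.4397.
Expected turns from square D to square E: 5.4397.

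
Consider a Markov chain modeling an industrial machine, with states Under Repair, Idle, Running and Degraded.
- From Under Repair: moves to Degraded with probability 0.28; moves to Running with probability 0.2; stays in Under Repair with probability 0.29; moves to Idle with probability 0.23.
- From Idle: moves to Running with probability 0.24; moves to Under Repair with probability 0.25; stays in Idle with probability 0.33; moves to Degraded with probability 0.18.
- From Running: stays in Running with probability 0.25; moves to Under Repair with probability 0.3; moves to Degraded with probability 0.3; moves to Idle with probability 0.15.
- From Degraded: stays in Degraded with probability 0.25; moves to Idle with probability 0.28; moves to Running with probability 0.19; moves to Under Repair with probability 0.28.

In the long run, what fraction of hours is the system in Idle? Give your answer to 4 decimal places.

Let the stationary distribution be π with π = πP and π_1 + π_2 + π_3 + π_4 = 1.
π_1 = 0.29·π_1 + 0.25·π_2 + 0.3·π_3 + 0.28·π_4
π_2 = 0.23·π_1 + 0.33·π_2 + 0.15·π_3 + 0.28·π_4
π_3 = 0.2·π_1 + 0.24·π_2 + 0.25·π_3 + 0.19·π_4
Solving with the normalization constraint gives π = (0.2797, 0.2501, 0.2184, 0.2518).
So the stationary probability of Idle is 0.2501.

0.2501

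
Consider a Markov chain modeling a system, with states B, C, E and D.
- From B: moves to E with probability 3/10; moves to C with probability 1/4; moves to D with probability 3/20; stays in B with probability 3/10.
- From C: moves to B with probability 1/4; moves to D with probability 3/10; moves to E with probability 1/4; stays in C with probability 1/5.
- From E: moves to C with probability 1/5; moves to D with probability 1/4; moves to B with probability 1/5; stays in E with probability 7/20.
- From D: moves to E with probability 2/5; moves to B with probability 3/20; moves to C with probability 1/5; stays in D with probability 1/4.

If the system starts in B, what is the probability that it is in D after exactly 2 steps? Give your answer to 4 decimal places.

0.2325

Propagate the distribution vector 2 steps from B.
After 0 steps: (1.0000, 0.0000, 0.0000, 0.0000)
After 1 step: (0.3000, 0.2500, 0.3000, 0.1500)
After 2 steps: (0.2350, 0.2150, 0.3175, 0.2325)
P(in D after 2 steps) = 0.2325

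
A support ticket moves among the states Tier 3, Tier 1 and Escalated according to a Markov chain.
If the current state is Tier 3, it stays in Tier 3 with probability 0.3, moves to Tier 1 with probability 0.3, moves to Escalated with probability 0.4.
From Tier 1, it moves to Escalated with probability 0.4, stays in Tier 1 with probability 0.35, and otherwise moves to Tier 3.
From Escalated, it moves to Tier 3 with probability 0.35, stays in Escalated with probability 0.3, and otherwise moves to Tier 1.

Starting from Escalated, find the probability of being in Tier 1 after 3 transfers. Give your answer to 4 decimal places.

0.3351

Propagate the distribution vector 3 transfers from Escalated.
After 0 transfers: (0.0000, 0.0000, 1.0000)
After 1 transfer: (0.3500, 0.3500, 0.3000)
After 2 transfers: (0.2975, 0.3325, 0.3700)
After 3 transfers: (0.3019, 0.3351, 0.3630)
P(in Tier 1 after 3 transfers) = 0.3351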